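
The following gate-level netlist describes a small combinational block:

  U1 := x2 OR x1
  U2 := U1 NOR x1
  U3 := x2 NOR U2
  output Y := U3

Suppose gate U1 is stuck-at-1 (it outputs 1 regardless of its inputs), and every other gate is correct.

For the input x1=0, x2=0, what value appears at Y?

1

Propagate with U1 forced: U1=1 [stuck-at-1], U2=0, U3=1.
So Y = 1. (Without the fault it would be 0.)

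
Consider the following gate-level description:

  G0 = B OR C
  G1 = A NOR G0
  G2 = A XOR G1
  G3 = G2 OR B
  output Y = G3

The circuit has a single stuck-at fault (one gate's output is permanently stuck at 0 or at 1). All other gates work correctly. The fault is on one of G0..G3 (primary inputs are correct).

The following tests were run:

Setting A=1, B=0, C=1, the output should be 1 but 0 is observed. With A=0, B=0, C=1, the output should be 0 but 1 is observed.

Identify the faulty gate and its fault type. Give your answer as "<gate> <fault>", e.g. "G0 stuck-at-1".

Fault-free values for test 1 (A=1, B=0, C=1): G0=1, G1=0, G2=1, G3=1, giving Y=1. Observed 0.
Test 1: faults giving observed 0 are {G1 stuck-at-1, G2 stuck-at-0, G3 stuck-at-0}.
Test 2 (A=0, B=0, C=1): fault-free G0=1, G1=0, G2=0, G3=0 → 0; observed 1. Eliminates G2 stuck-at-0, G3 stuck-at-0.
Only G1 stuck-at-1 is consistent with every test.

G1 stuck-at-1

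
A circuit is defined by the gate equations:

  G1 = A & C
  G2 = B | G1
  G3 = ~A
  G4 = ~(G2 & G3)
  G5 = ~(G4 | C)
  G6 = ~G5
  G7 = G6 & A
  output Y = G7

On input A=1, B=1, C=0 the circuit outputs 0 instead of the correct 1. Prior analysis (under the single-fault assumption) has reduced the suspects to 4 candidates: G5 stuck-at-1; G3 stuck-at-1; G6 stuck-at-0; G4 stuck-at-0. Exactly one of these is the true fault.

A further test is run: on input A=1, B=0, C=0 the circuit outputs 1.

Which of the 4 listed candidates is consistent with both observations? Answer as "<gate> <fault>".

G3 stuck-at-1

Evaluate each candidate on input A=1, B=0, C=0:
  G5 stuck-at-1: G1=0, G2=0, G3=0, G4=1, G5=1 [stuck-at-1], G6=0, G7=0 → 0 — eliminated
  G3 stuck-at-1: G1=0, G2=0, G3=1 [stuck-at-1], G4=1, G5=0, G6=1, G7=1 → 1 — matches
  G6 stuck-at-0: G1=0, G2=0, G3=0, G4=1, G5=0, G6=0 [stuck-at-0], G7=0 → 0 — eliminated
  G4 stuck-at-0: G1=0, G2=0, G3=0, G4=0 [stuck-at-0], G5=1, G6=0, G7=0 → 0 — eliminated
Only G3 stuck-at-1 reproduces the observed 1.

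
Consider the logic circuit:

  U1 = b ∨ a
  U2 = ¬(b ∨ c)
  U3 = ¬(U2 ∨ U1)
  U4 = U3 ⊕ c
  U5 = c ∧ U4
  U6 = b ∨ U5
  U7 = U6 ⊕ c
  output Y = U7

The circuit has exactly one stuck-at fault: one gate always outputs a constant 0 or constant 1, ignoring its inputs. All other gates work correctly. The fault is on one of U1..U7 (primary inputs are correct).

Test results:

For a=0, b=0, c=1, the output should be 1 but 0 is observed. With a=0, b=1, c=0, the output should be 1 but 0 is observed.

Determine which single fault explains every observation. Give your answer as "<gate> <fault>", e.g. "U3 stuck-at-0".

U7 stuck-at-0

Fault-free values for test 1 (a=0, b=0, c=1): U1=0, U2=0, U3=1, U4=0, U5=0, U6=0, U7=1, giving Y=1. Observed 0.
Test 1: faults giving observed 0 are {U1 stuck-at-1, U2 stuck-at-1, U3 stuck-at-0, U4 stuck-at-1, U5 stuck-at-1, U6 stuck-at-1, U7 stuck-at-0}.
Test 2 (a=0, b=1, c=0): fault-free U1=1, U2=0, U3=0, U4=0, U5=0, U6=1, U7=1 → 1; observed 0. Eliminates U1 stuck-at-1, U2 stuck-at-1, U3 stuck-at-0, U4 stuck-at-1, U5 stuck-at-1, U6 stuck-at-1.
Only U7 stuck-at-0 is consistent with every test.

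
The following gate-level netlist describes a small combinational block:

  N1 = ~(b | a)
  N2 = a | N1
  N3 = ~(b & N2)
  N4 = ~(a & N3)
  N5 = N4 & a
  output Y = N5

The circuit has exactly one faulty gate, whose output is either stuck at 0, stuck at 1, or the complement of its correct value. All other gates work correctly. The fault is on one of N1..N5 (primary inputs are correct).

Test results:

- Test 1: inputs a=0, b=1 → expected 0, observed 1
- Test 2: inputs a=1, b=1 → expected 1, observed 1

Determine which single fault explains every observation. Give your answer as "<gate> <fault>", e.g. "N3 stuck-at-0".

Fault-free values for test 1 (a=0, b=1): N1=0, N2=0, N3=1, N4=1, N5=0, giving Y=0. Observed 1.
Test 1: faults giving observed 1 are {N5 stuck-at-1, N5 inverted output}.
Test 2 (a=1, b=1): fault-free N1=0, N2=1, N3=0, N4=1, N5=1 → 1; observed 1. Eliminates N5 inverted output.
Only N5 stuck-at-1 is consistent with every test.

N5 stuck-at-1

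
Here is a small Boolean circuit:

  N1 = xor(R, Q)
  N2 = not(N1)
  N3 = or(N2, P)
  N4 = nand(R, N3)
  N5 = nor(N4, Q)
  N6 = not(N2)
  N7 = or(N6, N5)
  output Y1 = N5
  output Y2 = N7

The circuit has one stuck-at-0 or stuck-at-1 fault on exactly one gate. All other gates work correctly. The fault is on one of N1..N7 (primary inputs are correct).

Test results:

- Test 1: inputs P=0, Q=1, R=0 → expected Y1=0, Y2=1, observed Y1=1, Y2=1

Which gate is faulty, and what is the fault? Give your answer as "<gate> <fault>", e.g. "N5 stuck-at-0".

Fault-free values for test 1 (P=0, Q=1, R=0): N1=1, N2=0, N3=0, N4=1, N5=0, N6=1, N7=1, giving Y1=0, Y2=1. Observed Y1=1, Y2=1.
Test 1: faults giving observed Y1=1, Y2=1 are {N5 stuck-at-1}.
Only N5 stuck-at-1 is consistent with every test.

N5 stuck-at-1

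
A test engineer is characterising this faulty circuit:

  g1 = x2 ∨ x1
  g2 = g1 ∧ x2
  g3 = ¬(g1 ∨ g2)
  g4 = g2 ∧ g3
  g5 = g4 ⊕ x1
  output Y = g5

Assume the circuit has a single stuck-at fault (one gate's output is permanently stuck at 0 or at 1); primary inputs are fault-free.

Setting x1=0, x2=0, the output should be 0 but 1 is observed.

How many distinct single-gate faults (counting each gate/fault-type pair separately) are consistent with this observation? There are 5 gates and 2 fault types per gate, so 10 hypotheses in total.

Fault-free: g1=0, g2=0, g3=1, g4=0, g5=0 → 0. Observed 1.
  g1 stuck-at-0: output 0 ✗
  g1 stuck-at-1: output 0 ✗
  g2 stuck-at-0: output 0 ✗
  g2 stuck-at-1: output 0 ✗
  g3 stuck-at-0: output 0 ✗
  g3 stuck-at-1: output 0 ✗
  g4 stuck-at-0: output 0 ✗
  g4 stuck-at-1: output 1 ✓
  g5 stuck-at-0: output 0 ✗
  g5 stuck-at-1: output 1 ✓
Consistent faults: {g4 stuck-at-1, g5 stuck-at-1} — 2 in all.

2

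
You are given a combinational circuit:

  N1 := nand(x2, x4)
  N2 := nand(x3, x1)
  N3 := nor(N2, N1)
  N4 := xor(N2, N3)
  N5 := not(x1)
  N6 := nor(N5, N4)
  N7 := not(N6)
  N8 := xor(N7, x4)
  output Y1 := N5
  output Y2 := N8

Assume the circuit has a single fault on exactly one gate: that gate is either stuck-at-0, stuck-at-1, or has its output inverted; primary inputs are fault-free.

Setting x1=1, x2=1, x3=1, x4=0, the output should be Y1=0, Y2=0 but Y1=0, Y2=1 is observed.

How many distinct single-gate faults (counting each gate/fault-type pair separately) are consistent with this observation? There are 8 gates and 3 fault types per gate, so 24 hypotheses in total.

Fault-free: N1=1, N2=0, N3=0, N4=0, N5=0, N6=1, N7=0, N8=0 → Y1=0, Y2=0. Observed Y1=0, Y2=1.
  N1: stuck-at-0, inverted output ✓; others ✗
  N2: stuck-at-1, inverted output ✓; others ✗
  N3: stuck-at-1, inverted output ✓; others ✗
  N4: stuck-at-1, inverted output ✓; others ✗
  N5: none of the 3 fault types match ✗
  N6: stuck-at-0, inverted output ✓; others ✗
  N7: stuck-at-1, inverted output ✓; others ✗
  N8: stuck-at-1, inverted output ✓; others ✗
Consistent faults: {N1 stuck-at-0, N1 inverted output, N2 stuck-at-1, N2 inverted output, N3 stuck-at-1, N3 inverted output, N4 stuck-at-1, N4 inverted output, N6 stuck-at-0, N6 inverted output, N7 stuck-at-1, N7 inverted output, N8 stuck-at-1, N8 inverted output} — 14 in all.

14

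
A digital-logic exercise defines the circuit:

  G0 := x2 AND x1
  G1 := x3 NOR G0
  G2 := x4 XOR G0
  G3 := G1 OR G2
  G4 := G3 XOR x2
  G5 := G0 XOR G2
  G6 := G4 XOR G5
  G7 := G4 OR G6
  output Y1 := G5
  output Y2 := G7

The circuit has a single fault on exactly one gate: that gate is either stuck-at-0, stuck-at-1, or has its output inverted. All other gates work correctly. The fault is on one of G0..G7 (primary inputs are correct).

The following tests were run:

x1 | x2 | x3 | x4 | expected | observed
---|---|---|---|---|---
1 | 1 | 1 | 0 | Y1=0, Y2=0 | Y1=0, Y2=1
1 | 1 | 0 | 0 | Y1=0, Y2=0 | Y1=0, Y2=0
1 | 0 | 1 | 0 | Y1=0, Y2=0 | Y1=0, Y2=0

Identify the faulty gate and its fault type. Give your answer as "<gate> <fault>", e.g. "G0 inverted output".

Fault-free values for test 1 (x1=1, x2=1, x3=1, x4=0): G0=1, G1=0, G2=1, G3=1, G4=0, G5=0, G6=0, G7=0, giving Y1=0, Y2=0. Observed Y1=0, Y2=1.
Test 1: faults giving observed Y1=0, Y2=1 are {G0 stuck-at-0, G0 inverted output, G3 stuck-at-0, G3 inverted output, G4 stuck-at-1, G4 inverted output, G6 stuck-at-1, G6 inverted output, G7 stuck-at-1, G7 inverted output}.
Test 2 (x1=1, x2=1, x3=0, x4=0): fault-free G0=1, G1=0, G2=1, G3=1, G4=0, G5=0, G6=0, G7=0 → Y1=0, Y2=0; observed Y1=0, Y2=0. Eliminates G3 stuck-at-0, G3 inverted output, G4 stuck-at-1, G4 inverted output, G6 stuck-at-1, G6 inverted output, G7 stuck-at-1, G7 inverted output.
Test 3 (x1=1, x2=0, x3=1, x4=0): fault-free G0=0, G1=0, G2=0, G3=0, G4=0, G5=0, G6=0, G7=0 → Y1=0, Y2=0; observed Y1=0, Y2=0. Eliminates G0 inverted output.
Only G0 stuck-at-0 is consistent with every test.

G0 stuck-at-0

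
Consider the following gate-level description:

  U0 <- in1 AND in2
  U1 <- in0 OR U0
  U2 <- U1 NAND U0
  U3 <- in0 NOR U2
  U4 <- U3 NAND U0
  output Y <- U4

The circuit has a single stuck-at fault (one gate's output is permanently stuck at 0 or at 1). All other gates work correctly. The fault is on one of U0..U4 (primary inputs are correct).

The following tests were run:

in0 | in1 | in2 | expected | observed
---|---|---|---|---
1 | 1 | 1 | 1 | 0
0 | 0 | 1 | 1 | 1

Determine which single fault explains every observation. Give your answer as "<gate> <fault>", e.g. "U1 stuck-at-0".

U3 stuck-at-1

Fault-free values for test 1 (in0=1, in1=1, in2=1): U0=1, U1=1, U2=0, U3=0, U4=1, giving Y=1. Observed 0.
Test 1: faults giving observed 0 are {U3 stuck-at-1, U4 stuck-at-0}.
Test 2 (in0=0, in1=0, in2=1): fault-free U0=0, U1=0, U2=1, U3=0, U4=1 → 1; observed 1. Eliminates U4 stuck-at-0.
Only U3 stuck-at-1 is consistent with every test.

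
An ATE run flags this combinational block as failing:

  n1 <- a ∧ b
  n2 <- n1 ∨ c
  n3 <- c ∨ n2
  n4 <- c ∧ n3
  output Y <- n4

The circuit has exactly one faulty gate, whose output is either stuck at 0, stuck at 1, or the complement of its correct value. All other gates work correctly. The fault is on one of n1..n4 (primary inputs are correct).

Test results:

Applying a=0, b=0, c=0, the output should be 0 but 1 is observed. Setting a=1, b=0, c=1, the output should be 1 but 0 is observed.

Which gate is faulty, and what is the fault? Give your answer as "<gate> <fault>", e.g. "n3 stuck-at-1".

n4 inverted output

Fault-free values for test 1 (a=0, b=0, c=0): n1=0, n2=0, n3=0, n4=0, giving Y=0. Observed 1.
Test 1: faults giving observed 1 are {n4 stuck-at-1, n4 inverted output}.
Test 2 (a=1, b=0, c=1): fault-free n1=0, n2=1, n3=1, n4=1 → 1; observed 0. Eliminates n4 stuck-at-1.
Only n4 inverted output is consistent with every test.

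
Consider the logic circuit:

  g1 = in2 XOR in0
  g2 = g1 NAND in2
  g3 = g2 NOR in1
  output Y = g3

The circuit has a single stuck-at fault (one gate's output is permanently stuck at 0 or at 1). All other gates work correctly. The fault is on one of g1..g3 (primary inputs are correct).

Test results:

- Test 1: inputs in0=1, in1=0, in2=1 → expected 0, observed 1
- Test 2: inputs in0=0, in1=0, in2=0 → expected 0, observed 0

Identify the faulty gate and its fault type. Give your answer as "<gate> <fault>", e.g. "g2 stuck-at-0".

g1 stuck-at-1

Fault-free values for test 1 (in0=1, in1=0, in2=1): g1=0, g2=1, g3=0, giving Y=0. Observed 1.
Test 1: faults giving observed 1 are {g1 stuck-at-1, g2 stuck-at-0, g3 stuck-at-1}.
Test 2 (in0=0, in1=0, in2=0): fault-free g1=0, g2=1, g3=0 → 0; observed 0. Eliminates g2 stuck-at-0, g3 stuck-at-1.
Only g1 stuck-at-1 is consistent with every test.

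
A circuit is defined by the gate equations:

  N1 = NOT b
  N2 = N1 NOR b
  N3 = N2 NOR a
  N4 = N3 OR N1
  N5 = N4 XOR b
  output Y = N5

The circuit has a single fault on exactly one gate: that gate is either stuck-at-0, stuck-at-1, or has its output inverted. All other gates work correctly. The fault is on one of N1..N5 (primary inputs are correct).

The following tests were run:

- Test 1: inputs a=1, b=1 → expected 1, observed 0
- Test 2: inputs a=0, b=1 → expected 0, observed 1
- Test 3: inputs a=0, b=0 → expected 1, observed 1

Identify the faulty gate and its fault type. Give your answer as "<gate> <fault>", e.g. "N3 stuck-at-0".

N3 inverted output

Fault-free values for test 1 (a=1, b=1): N1=0, N2=0, N3=0, N4=0, N5=1, giving Y=1. Observed 0.
Test 1: faults giving observed 0 are {N1 stuck-at-1, N1 inverted output, N3 stuck-at-1, N3 inverted output, N4 stuck-at-1, N4 inverted output, N5 stuck-at-0, N5 inverted output}.
Test 2 (a=0, b=1): fault-free N1=0, N2=0, N3=1, N4=1, N5=0 → 0; observed 1. Eliminates N1 stuck-at-1, N1 inverted output, N3 stuck-at-1, N4 stuck-at-1, N5 stuck-at-0.
Test 3 (a=0, b=0): fault-free N1=1, N2=0, N3=1, N4=1, N5=1 → 1; observed 1. Eliminates N4 inverted output, N5 inverted output.
Only N3 inverted output is consistent with every test.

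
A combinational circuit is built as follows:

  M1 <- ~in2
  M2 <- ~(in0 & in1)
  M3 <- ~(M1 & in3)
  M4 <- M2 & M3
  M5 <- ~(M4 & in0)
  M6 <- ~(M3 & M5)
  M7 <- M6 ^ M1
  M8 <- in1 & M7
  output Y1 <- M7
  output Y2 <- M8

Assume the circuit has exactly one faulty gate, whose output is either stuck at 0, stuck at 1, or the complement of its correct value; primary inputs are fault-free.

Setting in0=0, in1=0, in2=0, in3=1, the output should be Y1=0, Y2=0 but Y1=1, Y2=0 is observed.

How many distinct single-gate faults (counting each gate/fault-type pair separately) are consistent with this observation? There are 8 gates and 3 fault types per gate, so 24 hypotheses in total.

Fault-free: M1=1, M2=1, M3=0, M4=0, M5=1, M6=1, M7=0, M8=0 → Y1=0, Y2=0. Observed Y1=1, Y2=0.
  M1: none of the 3 fault types match ✗
  M2: none of the 3 fault types match ✗
  M3: stuck-at-1, inverted output ✓; others ✗
  M4: none of the 3 fault types match ✗
  M5: none of the 3 fault types match ✗
  M6: stuck-at-0, inverted output ✓; others ✗
  M7: stuck-at-1, inverted output ✓; others ✗
  M8: none of the 3 fault types match ✗
Consistent faults: {M3 stuck-at-1, M3 inverted output, M6 stuck-at-0, M6 inverted output, M7 stuck-at-1, M7 inverted output} — 6 in all.

6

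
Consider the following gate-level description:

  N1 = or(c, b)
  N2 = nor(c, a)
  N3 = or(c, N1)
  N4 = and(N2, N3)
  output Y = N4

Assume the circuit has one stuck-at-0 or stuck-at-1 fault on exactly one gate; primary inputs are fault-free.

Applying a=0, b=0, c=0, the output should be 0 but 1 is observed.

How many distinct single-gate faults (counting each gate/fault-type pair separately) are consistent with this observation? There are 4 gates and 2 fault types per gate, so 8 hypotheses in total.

Fault-free: N1=0, N2=1, N3=0, N4=0 → 0. Observed 1.
  N1 stuck-at-0: output 0 ✗
  N1 stuck-at-1: output 1 ✓
  N2 stuck-at-0: output 0 ✗
  N2 stuck-at-1: output 0 ✗
  N3 stuck-at-0: output 0 ✗
  N3 stuck-at-1: output 1 ✓
  N4 stuck-at-0: output 0 ✗
  N4 stuck-at-1: output 1 ✓
Consistent faults: {N1 stuck-at-1, N3 stuck-at-1, N4 stuck-at-1} — 3 in all.

3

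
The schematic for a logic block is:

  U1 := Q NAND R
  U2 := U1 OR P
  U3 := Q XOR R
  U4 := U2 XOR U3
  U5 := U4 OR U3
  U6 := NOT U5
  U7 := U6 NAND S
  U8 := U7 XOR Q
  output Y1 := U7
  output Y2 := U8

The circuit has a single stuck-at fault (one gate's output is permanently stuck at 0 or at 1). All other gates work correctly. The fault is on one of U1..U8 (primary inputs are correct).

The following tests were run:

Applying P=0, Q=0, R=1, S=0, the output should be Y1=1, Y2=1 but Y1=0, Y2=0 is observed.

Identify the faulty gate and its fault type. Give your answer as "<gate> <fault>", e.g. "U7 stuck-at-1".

U7 stuck-at-0

Fault-free values for test 1 (P=0, Q=0, R=1, S=0): U1=1, U2=1, U3=1, U4=0, U5=1, U6=0, U7=1, U8=1, giving Y1=1, Y2=1. Observed Y1=0, Y2=0.
Test 1: faults giving observed Y1=0, Y2=0 are {U7 stuck-at-0}.
Only U7 stuck-at-0 is consistent with every test.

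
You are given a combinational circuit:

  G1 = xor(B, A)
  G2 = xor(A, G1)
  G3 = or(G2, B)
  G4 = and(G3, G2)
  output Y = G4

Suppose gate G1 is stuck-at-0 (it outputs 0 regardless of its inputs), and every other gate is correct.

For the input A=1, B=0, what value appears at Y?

1

Propagate with G1 forced: G1=0 [stuck-at-0], G2=1, G3=1, G4=1.
So Y = 1. (Without the fault it would be 0.)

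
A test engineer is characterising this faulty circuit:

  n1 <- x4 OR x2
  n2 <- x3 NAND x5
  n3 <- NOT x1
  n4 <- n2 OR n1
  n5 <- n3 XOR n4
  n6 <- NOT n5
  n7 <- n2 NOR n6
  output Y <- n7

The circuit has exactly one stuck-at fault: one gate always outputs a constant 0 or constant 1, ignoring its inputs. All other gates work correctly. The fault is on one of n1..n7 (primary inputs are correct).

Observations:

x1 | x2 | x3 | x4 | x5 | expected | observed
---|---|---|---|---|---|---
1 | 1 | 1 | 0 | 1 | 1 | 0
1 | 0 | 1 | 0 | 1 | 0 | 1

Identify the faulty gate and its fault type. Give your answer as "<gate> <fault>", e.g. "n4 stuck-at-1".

n3 stuck-at-1

Fault-free values for test 1 (x1=1, x2=1, x3=1, x4=0, x5=1): n1=1, n2=0, n3=0, n4=1, n5=1, n6=0, n7=1, giving Y=1. Observed 0.
Test 1: faults giving observed 0 are {n1 stuck-at-0, n2 stuck-at-1, n3 stuck-at-1, n4 stuck-at-0, n5 stuck-at-0, n6 stuck-at-1, n7 stuck-at-0}.
Test 2 (x1=1, x2=0, x3=1, x4=0, x5=1): fault-free n1=0, n2=0, n3=0, n4=0, n5=0, n6=1, n7=0 → 0; observed 1. Eliminates n1 stuck-at-0, n2 stuck-at-1, n4 stuck-at-0, n5 stuck-at-0, n6 stuck-at-1, n7 stuck-at-0.
Only n3 stuck-at-1 is consistent with every test.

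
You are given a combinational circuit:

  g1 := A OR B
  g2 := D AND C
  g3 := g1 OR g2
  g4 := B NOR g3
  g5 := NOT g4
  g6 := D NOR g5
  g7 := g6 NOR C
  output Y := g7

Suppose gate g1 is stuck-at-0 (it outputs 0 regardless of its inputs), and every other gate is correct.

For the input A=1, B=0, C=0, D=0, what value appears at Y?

Propagate with g1 forced: g1=0 [stuck-at-0], g2=0, g3=0, g4=1, g5=0, g6=1, g7=0.
So Y = 0. (Without the fault it would be 1.)

0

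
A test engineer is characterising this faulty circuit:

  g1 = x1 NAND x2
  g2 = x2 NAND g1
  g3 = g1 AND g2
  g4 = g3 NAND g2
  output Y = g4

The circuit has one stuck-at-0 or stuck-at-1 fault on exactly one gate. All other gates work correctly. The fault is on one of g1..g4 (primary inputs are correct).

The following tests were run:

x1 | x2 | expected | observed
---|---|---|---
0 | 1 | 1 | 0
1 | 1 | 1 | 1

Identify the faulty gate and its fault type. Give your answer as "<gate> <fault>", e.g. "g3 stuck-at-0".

Fault-free values for test 1 (x1=0, x2=1): g1=1, g2=0, g3=0, g4=1, giving Y=1. Observed 0.
Test 1: faults giving observed 0 are {g2 stuck-at-1, g4 stuck-at-0}.
Test 2 (x1=1, x2=1): fault-free g1=0, g2=1, g3=0, g4=1 → 1; observed 1. Eliminates g4 stuck-at-0.
Only g2 stuck-at-1 is consistent with every test.

g2 stuck-at-1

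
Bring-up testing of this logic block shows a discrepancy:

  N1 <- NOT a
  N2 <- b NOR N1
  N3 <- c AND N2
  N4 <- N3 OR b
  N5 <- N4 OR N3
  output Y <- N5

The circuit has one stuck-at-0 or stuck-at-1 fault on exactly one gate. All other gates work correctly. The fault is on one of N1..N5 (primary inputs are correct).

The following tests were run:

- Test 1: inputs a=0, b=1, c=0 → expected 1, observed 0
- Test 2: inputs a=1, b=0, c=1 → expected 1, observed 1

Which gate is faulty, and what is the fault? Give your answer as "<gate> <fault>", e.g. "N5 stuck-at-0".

Fault-free values for test 1 (a=0, b=1, c=0): N1=1, N2=0, N3=0, N4=1, N5=1, giving Y=1. Observed 0.
Test 1: faults giving observed 0 are {N4 stuck-at-0, N5 stuck-at-0}.
Test 2 (a=1, b=0, c=1): fault-free N1=0, N2=1, N3=1, N4=1, N5=1 → 1; observed 1. Eliminates N5 stuck-at-0.
Only N4 stuck-at-0 is consistent with every test.

N4 stuck-at-0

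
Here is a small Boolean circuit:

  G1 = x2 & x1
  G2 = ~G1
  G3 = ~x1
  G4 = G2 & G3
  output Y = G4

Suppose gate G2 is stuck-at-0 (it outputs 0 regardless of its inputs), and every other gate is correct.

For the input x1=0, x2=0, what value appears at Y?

0

Propagate with G2 forced: G1=0, G2=0 [stuck-at-0], G3=1, G4=0.
So Y = 0. (Without the fault it would be 1.)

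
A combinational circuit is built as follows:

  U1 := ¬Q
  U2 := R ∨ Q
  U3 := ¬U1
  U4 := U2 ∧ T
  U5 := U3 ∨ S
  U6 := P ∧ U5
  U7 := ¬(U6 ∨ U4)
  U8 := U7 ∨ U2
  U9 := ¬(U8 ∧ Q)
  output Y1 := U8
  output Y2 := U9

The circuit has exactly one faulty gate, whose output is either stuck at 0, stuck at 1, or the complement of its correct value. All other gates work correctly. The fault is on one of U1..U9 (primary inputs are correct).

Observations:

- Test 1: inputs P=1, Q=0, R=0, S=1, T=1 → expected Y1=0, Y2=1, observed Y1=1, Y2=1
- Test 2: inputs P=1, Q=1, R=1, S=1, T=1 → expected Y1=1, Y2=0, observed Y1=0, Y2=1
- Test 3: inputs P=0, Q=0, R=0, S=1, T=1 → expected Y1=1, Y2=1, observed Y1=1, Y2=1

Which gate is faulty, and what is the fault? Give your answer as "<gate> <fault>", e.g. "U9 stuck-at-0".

Fault-free values for test 1 (P=1, Q=0, R=0, S=1, T=1): U1=1, U2=0, U3=0, U4=0, U5=1, U6=1, U7=0, U8=0, U9=1, giving Y1=0, Y2=1. Observed Y1=1, Y2=1.
Test 1: faults giving observed Y1=1, Y2=1 are {U2 stuck-at-1, U2 inverted output, U5 stuck-at-0, U5 inverted output, U6 stuck-at-0, U6 inverted output, U7 stuck-at-1, U7 inverted output, U8 stuck-at-1, U8 inverted output}.
Test 2 (P=1, Q=1, R=1, S=1, T=1): fault-free U1=0, U2=1, U3=1, U4=1, U5=1, U6=1, U7=0, U8=1, U9=0 → Y1=1, Y2=0; observed Y1=0, Y2=1. Eliminates U2 stuck-at-1, U5 stuck-at-0, U5 inverted output, U6 stuck-at-0, U6 inverted output, U7 stuck-at-1, U7 inverted output, U8 stuck-at-1.
Test 3 (P=0, Q=0, R=0, S=1, T=1): fault-free U1=1, U2=0, U3=0, U4=0, U5=1, U6=0, U7=1, U8=1, U9=1 → Y1=1, Y2=1; observed Y1=1, Y2=1. Eliminates U8 inverted output.
Only U2 inverted output is consistent with every test.

U2 inverted output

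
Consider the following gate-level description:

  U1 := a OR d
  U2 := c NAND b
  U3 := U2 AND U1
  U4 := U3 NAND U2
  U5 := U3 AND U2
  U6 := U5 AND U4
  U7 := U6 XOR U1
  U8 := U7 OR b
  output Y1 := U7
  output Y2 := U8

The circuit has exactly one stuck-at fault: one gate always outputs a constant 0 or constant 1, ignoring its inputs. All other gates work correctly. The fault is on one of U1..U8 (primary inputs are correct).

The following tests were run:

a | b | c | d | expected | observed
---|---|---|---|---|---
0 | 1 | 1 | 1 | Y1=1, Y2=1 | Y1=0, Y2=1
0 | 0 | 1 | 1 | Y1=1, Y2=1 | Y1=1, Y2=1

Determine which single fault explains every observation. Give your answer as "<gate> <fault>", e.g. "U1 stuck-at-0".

Fault-free values for test 1 (a=0, b=1, c=1, d=1): U1=1, U2=0, U3=0, U4=1, U5=0, U6=0, U7=1, U8=1, giving Y1=1, Y2=1. Observed Y1=0, Y2=1.
Test 1: faults giving observed Y1=0, Y2=1 are {U1 stuck-at-0, U5 stuck-at-1, U6 stuck-at-1, U7 stuck-at-0}.
Test 2 (a=0, b=0, c=1, d=1): fault-free U1=1, U2=1, U3=1, U4=0, U5=1, U6=0, U7=1, U8=1 → Y1=1, Y2=1; observed Y1=1, Y2=1. Eliminates U1 stuck-at-0, U6 stuck-at-1, U7 stuck-at-0.
Only U5 stuck-at-1 is consistent with every test.

U5 stuck-at-1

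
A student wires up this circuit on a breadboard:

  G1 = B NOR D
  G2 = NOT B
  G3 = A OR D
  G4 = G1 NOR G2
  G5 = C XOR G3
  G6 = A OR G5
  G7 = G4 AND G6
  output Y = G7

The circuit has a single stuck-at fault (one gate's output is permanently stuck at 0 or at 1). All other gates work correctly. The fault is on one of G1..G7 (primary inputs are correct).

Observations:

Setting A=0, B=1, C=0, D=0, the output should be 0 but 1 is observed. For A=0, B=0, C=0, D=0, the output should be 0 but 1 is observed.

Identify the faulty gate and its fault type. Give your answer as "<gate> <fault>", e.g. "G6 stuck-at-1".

G7 stuck-at-1

Fault-free values for test 1 (A=0, B=1, C=0, D=0): G1=0, G2=0, G3=0, G4=1, G5=0, G6=0, G7=0, giving Y=0. Observed 1.
Test 1: faults giving observed 1 are {G3 stuck-at-1, G5 stuck-at-1, G6 stuck-at-1, G7 stuck-at-1}.
Test 2 (A=0, B=0, C=0, D=0): fault-free G1=1, G2=1, G3=0, G4=0, G5=0, G6=0, G7=0 → 0; observed 1. Eliminates G3 stuck-at-1, G5 stuck-at-1, G6 stuck-at-1.
Only G7 stuck-at-1 is consistent with every test.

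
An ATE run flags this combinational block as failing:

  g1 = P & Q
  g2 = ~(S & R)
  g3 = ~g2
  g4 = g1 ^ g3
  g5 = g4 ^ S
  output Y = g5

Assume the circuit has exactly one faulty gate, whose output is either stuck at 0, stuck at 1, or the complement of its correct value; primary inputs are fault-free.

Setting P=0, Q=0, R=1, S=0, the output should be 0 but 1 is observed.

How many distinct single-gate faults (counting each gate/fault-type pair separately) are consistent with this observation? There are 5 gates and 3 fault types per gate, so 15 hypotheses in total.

10

Fault-free: g1=0, g2=1, g3=0, g4=0, g5=0 → 0. Observed 1.
  g1: stuck-at-1, inverted output ✓; others ✗
  g2: stuck-at-0, inverted output ✓; others ✗
  g3: stuck-at-1, inverted output ✓; others ✗
  g4: stuck-at-1, inverted output ✓; others ✗
  g5: stuck-at-1, inverted output ✓; others ✗
Consistent faults: {g1 stuck-at-1, g1 inverted output, g2 stuck-at-0, g2 inverted output, g3 stuck-at-1, g3 inverted output, g4 stuck-at-1, g4 inverted output, g5 stuck-at-1, g5 inverted output} — 10 in all.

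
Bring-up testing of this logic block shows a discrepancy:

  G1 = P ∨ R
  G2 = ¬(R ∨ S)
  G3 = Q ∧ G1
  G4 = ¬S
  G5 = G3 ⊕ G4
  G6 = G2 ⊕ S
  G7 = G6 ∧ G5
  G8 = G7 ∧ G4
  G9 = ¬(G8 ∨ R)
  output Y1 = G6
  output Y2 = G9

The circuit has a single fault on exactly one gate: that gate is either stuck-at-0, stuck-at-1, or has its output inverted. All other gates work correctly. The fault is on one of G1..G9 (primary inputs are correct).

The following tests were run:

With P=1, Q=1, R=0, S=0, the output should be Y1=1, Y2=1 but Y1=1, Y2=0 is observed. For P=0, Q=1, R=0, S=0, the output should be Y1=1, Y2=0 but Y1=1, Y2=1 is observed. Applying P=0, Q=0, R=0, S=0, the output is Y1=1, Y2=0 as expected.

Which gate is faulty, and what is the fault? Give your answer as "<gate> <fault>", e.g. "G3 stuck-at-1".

G1 inverted output

Fault-free values for test 1 (P=1, Q=1, R=0, S=0): G1=1, G2=1, G3=1, G4=1, G5=0, G6=1, G7=0, G8=0, G9=1, giving Y1=1, Y2=1. Observed Y1=1, Y2=0.
Test 1: faults giving observed Y1=1, Y2=0 are {G1 stuck-at-0, G1 inverted output, G3 stuck-at-0, G3 inverted output, G5 stuck-at-1, G5 inverted output, G7 stuck-at-1, G7 inverted output, G8 stuck-at-1, G8 inverted output, G9 stuck-at-0, G9 inverted output}.
Test 2 (P=0, Q=1, R=0, S=0): fault-free G1=0, G2=1, G3=0, G4=1, G5=1, G6=1, G7=1, G8=1, G9=0 → Y1=1, Y2=0; observed Y1=1, Y2=1. Eliminates G1 stuck-at-0, G3 stuck-at-0, G5 stuck-at-1, G7 stuck-at-1, G8 stuck-at-1, G9 stuck-at-0.
Test 3 (P=0, Q=0, R=0, S=0): fault-free G1=0, G2=1, G3=0, G4=1, G5=1, G6=1, G7=1, G8=1, G9=0 → Y1=1, Y2=0; observed Y1=1, Y2=0. Eliminates G3 inverted output, G5 inverted output, G7 inverted output, G8 inverted output, G9 inverted output.
Only G1 inverted output is consistent with every test.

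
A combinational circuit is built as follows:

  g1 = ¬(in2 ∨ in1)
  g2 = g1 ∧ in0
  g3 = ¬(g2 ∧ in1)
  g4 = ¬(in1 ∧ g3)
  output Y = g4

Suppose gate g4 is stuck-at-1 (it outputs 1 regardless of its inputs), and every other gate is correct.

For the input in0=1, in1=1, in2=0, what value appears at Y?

1

Propagate with g4 forced: g1=0, g2=0, g3=1, g4=1 [stuck-at-1].
So Y = 1. (Without the fault it would be 0.)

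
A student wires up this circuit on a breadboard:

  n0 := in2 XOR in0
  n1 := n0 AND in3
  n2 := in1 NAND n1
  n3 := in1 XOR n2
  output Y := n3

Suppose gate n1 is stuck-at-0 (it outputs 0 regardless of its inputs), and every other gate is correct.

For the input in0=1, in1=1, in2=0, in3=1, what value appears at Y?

0

Propagate with n1 forced: n0=1, n1=0 [stuck-at-0], n2=1, n3=0.
So Y = 0. (Without the fault it would be 1.)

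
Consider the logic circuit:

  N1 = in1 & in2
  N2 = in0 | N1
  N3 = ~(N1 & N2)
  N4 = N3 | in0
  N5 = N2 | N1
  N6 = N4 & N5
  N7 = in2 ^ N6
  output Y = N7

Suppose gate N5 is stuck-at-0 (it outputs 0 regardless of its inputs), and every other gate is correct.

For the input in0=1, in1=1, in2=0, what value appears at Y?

Propagate with N5 forced: N1=0, N2=1, N3=1, N4=1, N5=0 [stuck-at-0], N6=0, N7=0.
So Y = 0. (Without the fault it would be 1.)

0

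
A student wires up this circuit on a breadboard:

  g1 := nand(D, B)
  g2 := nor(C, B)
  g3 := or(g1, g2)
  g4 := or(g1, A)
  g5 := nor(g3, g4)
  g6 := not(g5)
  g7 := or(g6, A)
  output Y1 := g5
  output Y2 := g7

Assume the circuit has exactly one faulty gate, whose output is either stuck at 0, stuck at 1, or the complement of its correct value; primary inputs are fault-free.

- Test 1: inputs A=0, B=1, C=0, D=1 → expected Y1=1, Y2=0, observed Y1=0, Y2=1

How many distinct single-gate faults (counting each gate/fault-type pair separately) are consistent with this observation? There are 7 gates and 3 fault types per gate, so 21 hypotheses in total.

Fault-free: g1=0, g2=0, g3=0, g4=0, g5=1, g6=0, g7=0 → Y1=1, Y2=0. Observed Y1=0, Y2=1.
  g1: stuck-at-1, inverted output ✓; others ✗
  g2: stuck-at-1, inverted output ✓; others ✗
  g3: stuck-at-1, inverted output ✓; others ✗
  g4: stuck-at-1, inverted output ✓; others ✗
  g5: stuck-at-0, inverted output ✓; others ✗
  g6: none of the 3 fault types match ✗
  g7: none of the 3 fault types match ✗
Consistent faults: {g1 stuck-at-1, g1 inverted output, g2 stuck-at-1, g2 inverted output, g3 stuck-at-1, g3 inverted output, g4 stuck-at-1, g4 inverted output, g5 stuck-at-0, g5 inverted output} — 10 in all.

10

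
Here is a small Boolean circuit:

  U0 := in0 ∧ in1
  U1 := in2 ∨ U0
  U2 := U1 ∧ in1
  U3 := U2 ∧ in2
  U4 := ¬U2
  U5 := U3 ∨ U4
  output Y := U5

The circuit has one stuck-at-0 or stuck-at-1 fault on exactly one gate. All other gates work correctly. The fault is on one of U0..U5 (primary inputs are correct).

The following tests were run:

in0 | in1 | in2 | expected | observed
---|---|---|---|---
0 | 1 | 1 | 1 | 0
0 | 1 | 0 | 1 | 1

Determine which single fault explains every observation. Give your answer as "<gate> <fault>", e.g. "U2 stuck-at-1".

U3 stuck-at-0

Fault-free values for test 1 (in0=0, in1=1, in2=1): U0=0, U1=1, U2=1, U3=1, U4=0, U5=1, giving Y=1. Observed 0.
Test 1: faults giving observed 0 are {U3 stuck-at-0, U5 stuck-at-0}.
Test 2 (in0=0, in1=1, in2=0): fault-free U0=0, U1=0, U2=0, U3=0, U4=1, U5=1 → 1; observed 1. Eliminates U5 stuck-at-0.
Only U3 stuck-at-0 is consistent with every test.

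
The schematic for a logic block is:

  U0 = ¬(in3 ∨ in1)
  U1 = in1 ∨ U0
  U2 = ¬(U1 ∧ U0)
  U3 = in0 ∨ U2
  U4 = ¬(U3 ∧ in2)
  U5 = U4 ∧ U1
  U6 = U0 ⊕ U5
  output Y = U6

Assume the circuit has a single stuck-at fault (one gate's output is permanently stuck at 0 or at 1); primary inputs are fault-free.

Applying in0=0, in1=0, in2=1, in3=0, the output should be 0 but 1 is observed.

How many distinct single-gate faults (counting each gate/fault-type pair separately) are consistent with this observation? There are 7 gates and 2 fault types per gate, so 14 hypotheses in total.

Fault-free: U0=1, U1=1, U2=0, U3=0, U4=1, U5=1, U6=0 → 0. Observed 1.
  U0 stuck-at-0: output 0 ✗
  U0 stuck-at-1: output 0 ✗
  U1 stuck-at-0: output 1 ✓
  U1 stuck-at-1: output 0 ✗
  U2 stuck-at-0: output 0 ✗
  U2 stuck-at-1: output 1 ✓
  U3 stuck-at-0: output 0 ✗
  U3 stuck-at-1: output 1 ✓
  U4 stuck-at-0: output 1 ✓
  U4 stuck-at-1: output 0 ✗
  U5 stuck-at-0: output 1 ✓
  U5 stuck-at-1: output 0 ✗
  U6 stuck-at-0: output 0 ✗
  U6 stuck-at-1: output 1 ✓
Consistent faults: {U1 stuck-at-0, U2 stuck-at-1, U3 stuck-at-1, U4 stuck-at-0, U5 stuck-at-0, U6 stuck-at-1} — 6 in all.

6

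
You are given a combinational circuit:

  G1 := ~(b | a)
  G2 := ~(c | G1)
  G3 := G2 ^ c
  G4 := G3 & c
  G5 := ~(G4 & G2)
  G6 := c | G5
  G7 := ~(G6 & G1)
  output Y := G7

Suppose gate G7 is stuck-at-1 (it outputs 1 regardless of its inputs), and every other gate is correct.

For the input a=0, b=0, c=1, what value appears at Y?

Propagate with G7 forced: G1=1, G2=0, G3=1, G4=1, G5=1, G6=1, G7=1 [stuck-at-1].
So Y = 1. (Without the fault it would be 0.)

1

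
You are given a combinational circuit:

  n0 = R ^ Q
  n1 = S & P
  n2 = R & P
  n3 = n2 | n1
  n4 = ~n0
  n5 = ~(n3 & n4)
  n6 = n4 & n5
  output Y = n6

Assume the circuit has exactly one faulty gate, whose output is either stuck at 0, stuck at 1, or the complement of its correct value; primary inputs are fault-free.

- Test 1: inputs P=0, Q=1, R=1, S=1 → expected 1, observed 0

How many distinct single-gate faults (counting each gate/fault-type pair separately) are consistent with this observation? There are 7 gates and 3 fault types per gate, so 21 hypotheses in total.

Fault-free: n0=0, n1=0, n2=0, n3=0, n4=1, n5=1, n6=1 → 1. Observed 0.
  n0: stuck-at-1, inverted output ✓; others ✗
  n1: stuck-at-1, inverted output ✓; others ✗
  n2: stuck-at-1, inverted output ✓; others ✗
  n3: stuck-at-1, inverted output ✓; others ✗
  n4: stuck-at-0, inverted output ✓; others ✗
  n5: stuck-at-0, inverted output ✓; others ✗
  n6: stuck-at-0, inverted output ✓; others ✗
Consistent faults: {n0 stuck-at-1, n0 inverted output, n1 stuck-at-1, n1 inverted output, n2 stuck-at-1, n2 inverted output, n3 stuck-at-1, n3 inverted output, n4 stuck-at-0, n4 inverted output, n5 stuck-at-0, n5 inverted output, n6 stuck-at-0, n6 inverted output} — 14 in all.

14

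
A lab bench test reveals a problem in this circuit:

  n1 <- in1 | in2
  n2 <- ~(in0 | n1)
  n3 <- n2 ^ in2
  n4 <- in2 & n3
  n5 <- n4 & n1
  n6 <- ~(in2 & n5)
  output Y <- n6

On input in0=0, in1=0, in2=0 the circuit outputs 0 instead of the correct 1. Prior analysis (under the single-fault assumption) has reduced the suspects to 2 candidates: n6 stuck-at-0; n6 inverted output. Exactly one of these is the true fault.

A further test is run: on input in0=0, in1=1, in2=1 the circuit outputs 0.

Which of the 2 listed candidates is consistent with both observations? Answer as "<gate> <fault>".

Evaluate each candidate on input in0=0, in1=1, in2=1:
  n6 stuck-at-0: n1=1, n2=0, n3=1, n4=1, n5=1, n6=0 [stuck-at-0] → 0 — matches
  n6 inverted output: n1=1, n2=0, n3=1, n4=1, n5=1, n6=1 [inverted output] → 1 — eliminated
Only n6 stuck-at-0 reproduces the observed 0.

n6 stuck-at-0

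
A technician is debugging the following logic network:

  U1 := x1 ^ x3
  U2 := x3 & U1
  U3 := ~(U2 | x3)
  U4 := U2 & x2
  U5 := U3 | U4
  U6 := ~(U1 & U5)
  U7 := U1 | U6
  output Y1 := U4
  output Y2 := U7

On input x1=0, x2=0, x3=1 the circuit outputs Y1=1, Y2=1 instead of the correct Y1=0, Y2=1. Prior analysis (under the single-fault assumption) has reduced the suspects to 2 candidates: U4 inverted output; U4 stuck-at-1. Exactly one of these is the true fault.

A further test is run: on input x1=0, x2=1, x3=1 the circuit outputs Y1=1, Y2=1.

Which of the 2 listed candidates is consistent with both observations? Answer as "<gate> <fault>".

Evaluate each candidate on input x1=0, x2=1, x3=1:
  U4 inverted output: U1=1, U2=1, U3=0, U4=0 [inverted output], U5=0, U6=1, U7=1 → Y1=0, Y2=1 — eliminated
  U4 stuck-at-1: U1=1, U2=1, U3=0, U4=1 [stuck-at-1], U5=1, U6=0, U7=1 → Y1=1, Y2=1 — matches
Only U4 stuck-at-1 reproduces the observed Y1=1, Y2=1.

U4 stuck-at-1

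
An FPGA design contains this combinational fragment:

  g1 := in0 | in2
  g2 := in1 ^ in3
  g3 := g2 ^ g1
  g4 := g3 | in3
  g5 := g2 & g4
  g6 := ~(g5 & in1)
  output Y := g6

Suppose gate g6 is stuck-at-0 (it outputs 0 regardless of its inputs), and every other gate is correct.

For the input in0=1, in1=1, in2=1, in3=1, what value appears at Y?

0

Propagate with g6 forced: g1=1, g2=0, g3=1, g4=1, g5=0, g6=0 [stuck-at-0].
So Y = 0. (Without the fault it would be 1.)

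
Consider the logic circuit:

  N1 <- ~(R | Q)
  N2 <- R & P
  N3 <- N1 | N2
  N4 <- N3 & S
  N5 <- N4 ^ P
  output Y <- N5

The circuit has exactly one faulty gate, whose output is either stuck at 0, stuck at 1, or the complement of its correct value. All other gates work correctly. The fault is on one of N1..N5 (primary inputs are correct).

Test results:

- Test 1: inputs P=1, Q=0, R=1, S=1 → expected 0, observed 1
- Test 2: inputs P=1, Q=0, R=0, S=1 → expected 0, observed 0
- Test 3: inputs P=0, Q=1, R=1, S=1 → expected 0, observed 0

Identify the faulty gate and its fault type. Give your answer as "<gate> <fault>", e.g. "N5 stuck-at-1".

Fault-free values for test 1 (P=1, Q=0, R=1, S=1): N1=0, N2=1, N3=1, N4=1, N5=0, giving Y=0. Observed 1.
Test 1: faults giving observed 1 are {N2 stuck-at-0, N2 inverted output, N3 stuck-at-0, N3 inverted output, N4 stuck-at-0, N4 inverted output, N5 stuck-at-1, N5 inverted output}.
Test 2 (P=1, Q=0, R=0, S=1): fault-free N1=1, N2=0, N3=1, N4=1, N5=0 → 0; observed 0. Eliminates N3 stuck-at-0, N3 inverted output, N4 stuck-at-0, N4 inverted output, N5 stuck-at-1, N5 inverted output.
Test 3 (P=0, Q=1, R=1, S=1): fault-free N1=0, N2=0, N3=0, N4=0, N5=0 → 0; observed 0. Eliminates N2 inverted output.
Only N2 stuck-at-0 is consistent with every test.

N2 stuck-at-0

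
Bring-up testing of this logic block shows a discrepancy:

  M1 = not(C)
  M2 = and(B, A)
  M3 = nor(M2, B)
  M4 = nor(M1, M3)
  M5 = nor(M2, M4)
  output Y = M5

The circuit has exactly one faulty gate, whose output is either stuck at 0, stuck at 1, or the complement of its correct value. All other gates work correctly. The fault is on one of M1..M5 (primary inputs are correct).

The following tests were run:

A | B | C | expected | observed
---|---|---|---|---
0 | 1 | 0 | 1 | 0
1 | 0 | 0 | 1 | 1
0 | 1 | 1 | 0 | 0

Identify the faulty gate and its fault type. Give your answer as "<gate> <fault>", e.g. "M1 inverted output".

M1 stuck-at-0

Fault-free values for test 1 (A=0, B=1, C=0): M1=1, M2=0, M3=0, M4=0, M5=1, giving Y=1. Observed 0.
Test 1: faults giving observed 0 are {M1 stuck-at-0, M1 inverted output, M2 stuck-at-1, M2 inverted output, M4 stuck-at-1, M4 inverted output, M5 stuck-at-0, M5 inverted output}.
Test 2 (A=1, B=0, C=0): fault-free M1=1, M2=0, M3=1, M4=0, M5=1 → 1; observed 1. Eliminates M2 stuck-at-1, M2 inverted output, M4 stuck-at-1, M4 inverted output, M5 stuck-at-0, M5 inverted output.
Test 3 (A=0, B=1, C=1): fault-free M1=0, M2=0, M3=0, M4=1, M5=0 → 0; observed 0. Eliminates M1 inverted output.
Only M1 stuck-at-0 is consistent with every test.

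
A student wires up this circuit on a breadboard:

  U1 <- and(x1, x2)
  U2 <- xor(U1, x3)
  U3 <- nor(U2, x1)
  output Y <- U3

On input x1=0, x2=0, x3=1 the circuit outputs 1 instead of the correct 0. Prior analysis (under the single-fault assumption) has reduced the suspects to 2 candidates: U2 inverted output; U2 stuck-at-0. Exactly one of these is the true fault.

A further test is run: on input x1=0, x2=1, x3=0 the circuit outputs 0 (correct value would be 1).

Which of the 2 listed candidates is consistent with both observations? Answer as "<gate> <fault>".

Evaluate each candidate on input x1=0, x2=1, x3=0:
  U2 inverted output: U1=0, U2=1 [inverted output], U3=0 → 0 — matches
  U2 stuck-at-0: U1=0, U2=0 [stuck-at-0], U3=1 → 1 — eliminated
Only U2 inverted output reproduces the observed 0.

U2 inverted output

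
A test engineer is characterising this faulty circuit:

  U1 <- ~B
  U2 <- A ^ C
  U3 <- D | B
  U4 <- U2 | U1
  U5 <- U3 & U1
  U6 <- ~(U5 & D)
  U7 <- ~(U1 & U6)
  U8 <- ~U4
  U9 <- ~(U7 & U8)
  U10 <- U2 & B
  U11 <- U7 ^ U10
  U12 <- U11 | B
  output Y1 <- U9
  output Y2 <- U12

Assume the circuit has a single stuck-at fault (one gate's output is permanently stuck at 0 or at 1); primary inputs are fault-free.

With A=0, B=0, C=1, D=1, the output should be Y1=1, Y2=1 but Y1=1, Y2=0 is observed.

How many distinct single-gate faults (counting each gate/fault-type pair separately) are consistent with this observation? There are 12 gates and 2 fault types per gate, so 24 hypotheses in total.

Fault-free: U1=1, U2=1, U3=1, U4=1, U5=1, U6=0, U7=1, U8=0, U9=1, U10=0, U11=1, U12=1 → Y1=1, Y2=1. Observed Y1=1, Y2=0.
  U1: none of the 2 fault types match ✗
  U2: none of the 2 fault types match ✗
  U3: stuck-at-0 ✓; others ✗
  U4: none of the 2 fault types match ✗
  U5: stuck-at-0 ✓; others ✗
  U6: stuck-at-1 ✓; others ✗
  U7: stuck-at-0 ✓; others ✗
  U8: none of the 2 fault types match ✗
  U9: none of the 2 fault types match ✗
  U10: stuck-at-1 ✓; others ✗
  U11: stuck-at-0 ✓; others ✗
  U12: stuck-at-0 ✓; others ✗
Consistent faults: {U3 stuck-at-0, U5 stuck-at-0, U6 stuck-at-1, U7 stuck-at-0, U10 stuck-at-1, U11 stuck-at-0, U12 stuck-at-0} — 7 in all.

7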